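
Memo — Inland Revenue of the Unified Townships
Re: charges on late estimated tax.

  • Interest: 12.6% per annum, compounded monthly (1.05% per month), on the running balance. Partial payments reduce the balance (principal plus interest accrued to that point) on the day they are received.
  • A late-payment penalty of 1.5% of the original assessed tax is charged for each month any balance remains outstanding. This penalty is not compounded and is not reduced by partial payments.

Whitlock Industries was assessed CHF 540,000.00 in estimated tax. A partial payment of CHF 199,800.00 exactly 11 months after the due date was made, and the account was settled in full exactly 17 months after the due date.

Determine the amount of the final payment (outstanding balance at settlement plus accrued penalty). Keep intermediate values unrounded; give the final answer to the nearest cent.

Balance at month 11: CHF 540,000.0000 × (1 + 0.0105)^11 = CHF 605,749.7676…
After CHF 199,800.00 payment: CHF 605,749.7676… − CHF 199,800.00 = CHF 405,949.7676…
Balance at month 17: CHF 405,949.7676… × (1 + 0.0105)^6 = CHF 432,205.4155…
Penalty: 17 × 1.5% × CHF 540,000.00 = CHF 137,700.00
Final settlement = outstanding balance + penalty = CHF 432,205.4155… + CHF 137,700.00 = CHF 569,905.42

CHF 569,905.42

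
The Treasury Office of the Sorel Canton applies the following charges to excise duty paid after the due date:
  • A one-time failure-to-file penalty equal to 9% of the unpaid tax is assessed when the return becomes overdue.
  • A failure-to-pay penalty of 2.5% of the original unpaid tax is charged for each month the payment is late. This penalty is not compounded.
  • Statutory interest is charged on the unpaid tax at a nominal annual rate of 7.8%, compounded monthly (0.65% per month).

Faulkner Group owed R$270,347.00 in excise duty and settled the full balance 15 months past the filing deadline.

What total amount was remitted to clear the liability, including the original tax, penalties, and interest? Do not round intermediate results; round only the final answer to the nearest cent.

Failure-to-file penalty: 9% × R$270,347.00 = R$24,331.23
Failure-to-pay penalty: 15 × 2.5% × R$270,347.00 = R$101,380.13…
Interest: R$270,347.00 × ((1 + 0.0065)^15 − 1) = R$270,347.00 × 0.1020637… = R$27,592.6087…
Total = R$270,347.00 + R$125,711.3550 + R$27,592.6087… = R$423,650.96

R$423,650.96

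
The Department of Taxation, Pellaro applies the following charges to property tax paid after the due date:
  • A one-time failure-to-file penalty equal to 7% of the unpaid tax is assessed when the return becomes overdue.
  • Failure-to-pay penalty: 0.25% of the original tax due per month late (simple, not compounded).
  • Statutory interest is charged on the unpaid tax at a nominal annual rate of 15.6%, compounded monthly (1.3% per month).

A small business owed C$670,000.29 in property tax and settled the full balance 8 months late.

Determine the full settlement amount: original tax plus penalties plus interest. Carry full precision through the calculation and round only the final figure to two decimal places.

Failure-to-file penalty: 7% × C$670,000.29 = C$46,900.02…
Failure-to-pay penalty = 0.25% × C$670,000.29 × 8 mo = C$13,400.01…
Interest: C$670,000.29 × ((1 + 0.013)^8 − 1) = C$670,000.29 × 0.1088571… = C$72,934.2565…
Total = C$670,000.29 + C$60,300.0261 + C$72,934.2565… = C$803,234.57

C$803,234.57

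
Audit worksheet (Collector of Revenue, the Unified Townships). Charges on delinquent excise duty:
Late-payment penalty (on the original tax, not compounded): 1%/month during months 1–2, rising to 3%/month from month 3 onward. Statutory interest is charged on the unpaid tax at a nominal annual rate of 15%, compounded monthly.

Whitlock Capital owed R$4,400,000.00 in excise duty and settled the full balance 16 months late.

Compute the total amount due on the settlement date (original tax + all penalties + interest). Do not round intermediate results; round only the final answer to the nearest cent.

R$7,303,514.01

Penalty, months 1–2: 2 × 1% × R$4,400,000.00 = R$88,000.00
Penalty, months 3–16: 14 × 3% × R$4,400,000.00 = R$1,848,000.00
Interest (15%/yr ÷ 12 = 1.25%/month): R$4,400,000.00 × ((1 + 0.0125)^16 − 1) = R$967,514.0099…
Total = R$4,400,000.00 + R$1,936,000.0000 + R$967,514.0099… = R$7,303,514.01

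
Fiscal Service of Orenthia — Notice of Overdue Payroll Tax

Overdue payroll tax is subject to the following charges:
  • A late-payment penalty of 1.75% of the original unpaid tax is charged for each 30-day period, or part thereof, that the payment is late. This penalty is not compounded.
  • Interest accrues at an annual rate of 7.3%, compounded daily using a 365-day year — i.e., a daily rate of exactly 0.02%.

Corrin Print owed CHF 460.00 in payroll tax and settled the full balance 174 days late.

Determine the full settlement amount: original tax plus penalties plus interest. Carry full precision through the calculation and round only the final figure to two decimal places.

CHF 524.59

Penalty periods: ⌈174/30⌉ = 6; penalty = 6 × 1.75% × CHF 460.00 = CHF 48.30
Interest: CHF 460.00 × ((1 + 0.0002)^174 − 1) = CHF 460.00 × 0.03540900… = CHF 16.2881…
Total = CHF 460.00 + CHF 48.3000 + CHF 16.2881… = CHF 524.59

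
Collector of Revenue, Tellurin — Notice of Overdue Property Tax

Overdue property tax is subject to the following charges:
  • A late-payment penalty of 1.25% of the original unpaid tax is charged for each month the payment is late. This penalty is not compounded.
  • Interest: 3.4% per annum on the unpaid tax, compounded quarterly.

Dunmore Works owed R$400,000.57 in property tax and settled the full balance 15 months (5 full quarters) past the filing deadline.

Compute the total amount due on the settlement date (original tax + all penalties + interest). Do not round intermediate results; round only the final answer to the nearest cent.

R$492,292.17

Late-payment penalty = 1.25% × R$400,000.57 × 15 mo = R$75,000.11…
Interest (3.4%/yr ÷ 4 = 0.85%/quarter): R$400,000.57 × ((1 + 0.0085)^5 − 1) = R$17,291.4916…
Total = R$400,000.57 + R$75,000.1069… + R$17,291.4916… = R$492,292.17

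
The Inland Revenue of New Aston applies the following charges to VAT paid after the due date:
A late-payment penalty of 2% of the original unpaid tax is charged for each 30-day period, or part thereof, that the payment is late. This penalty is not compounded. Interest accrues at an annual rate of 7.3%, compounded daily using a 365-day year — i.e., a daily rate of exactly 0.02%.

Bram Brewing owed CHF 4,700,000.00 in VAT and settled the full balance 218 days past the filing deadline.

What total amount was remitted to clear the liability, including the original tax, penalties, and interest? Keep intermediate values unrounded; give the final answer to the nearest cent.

CHF 5,661,431.49

Penalty periods: ⌈218/30⌉ = 8; penalty = 8 × 2% × CHF 4,700,000.00 = CHF 752,000.00
Interest: CHF 4,700,000.00 × ((1 + 0.0002)^218 − 1) = CHF 4,700,000.00 × 0.04455989… = CHF 209,431.4917…
Total = CHF 4,700,000.00 + CHF 752,000.0000 + CHF 209,431.4917… = CHF 5,661,431.49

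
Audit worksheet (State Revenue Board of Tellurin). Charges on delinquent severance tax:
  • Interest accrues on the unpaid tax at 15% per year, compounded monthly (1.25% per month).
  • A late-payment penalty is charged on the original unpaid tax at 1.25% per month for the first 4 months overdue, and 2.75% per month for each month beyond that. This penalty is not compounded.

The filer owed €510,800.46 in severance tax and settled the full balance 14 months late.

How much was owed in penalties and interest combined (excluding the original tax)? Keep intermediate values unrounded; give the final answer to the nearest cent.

€263,039.12

Penalty, months 1–4: 4 × 1.25% × €510,800.46 = €25,540.02…
Penalty, months 5–14: 10 × 2.75% × €510,800.46 = €140,470.13…
Interest: €510,800.46 × ((1 + 0.0125)^14 − 1) = €510,800.46 × 0.1899547… = €97,028.9729…
Penalties + interest = €166,010.1495 + €97,028.9729… = €263,039.12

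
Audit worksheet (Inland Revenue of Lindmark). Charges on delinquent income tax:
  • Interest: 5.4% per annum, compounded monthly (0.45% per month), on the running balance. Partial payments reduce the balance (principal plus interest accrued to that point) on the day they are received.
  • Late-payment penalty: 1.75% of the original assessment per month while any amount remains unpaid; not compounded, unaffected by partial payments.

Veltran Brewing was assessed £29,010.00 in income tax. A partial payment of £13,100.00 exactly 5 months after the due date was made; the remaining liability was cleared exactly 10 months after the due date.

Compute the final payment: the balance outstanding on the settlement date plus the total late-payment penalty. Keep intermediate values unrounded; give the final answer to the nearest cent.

Balance at month 5: £29,010.0000 × (1 + 0.0045)^5 = £29,668.6260…
After £13,100.00 payment: £29,668.6260… − £13,100.00 = £16,568.6260…
Balance at month 10: £16,568.6260… × (1 + 0.0045)^5 = £16,944.7904…
Penalty: 10 × 1.75% × £29,010.00 = £5,076.75
Final settlement = outstanding balance + penalty = £16,944.7904… + £5,076.75 = £22,021.54

£22,021.54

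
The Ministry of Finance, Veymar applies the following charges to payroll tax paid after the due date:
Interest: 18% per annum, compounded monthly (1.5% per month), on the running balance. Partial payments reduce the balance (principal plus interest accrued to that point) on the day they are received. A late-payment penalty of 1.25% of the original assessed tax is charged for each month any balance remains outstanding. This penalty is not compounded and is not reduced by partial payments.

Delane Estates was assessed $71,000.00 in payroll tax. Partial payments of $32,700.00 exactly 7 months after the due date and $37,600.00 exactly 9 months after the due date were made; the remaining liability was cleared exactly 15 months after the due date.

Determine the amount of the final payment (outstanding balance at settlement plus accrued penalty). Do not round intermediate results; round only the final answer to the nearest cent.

Balance at month 7: $71,000.0000 × (1 + 0.015)^7 = $78,798.9888…
After $32,700.00 payment: $78,798.9888… − $32,700.00 = $46,098.9888…
Balance at month 9: $46,098.9888… × (1 + 0.015)^2 = $47,492.3308…
After $37,600.00 payment: $47,492.3308… − $37,600.00 = $9,892.3308…
Balance at month 15: $9,892.3308… × (1 + 0.015)^6 = $10,816.7024…
Penalty: 15 × 1.25% × $71,000.00 = $13,312.50
Final settlement = outstanding balance + penalty = $10,816.7024… + $13,312.50 = $24,129.20

$24,129.20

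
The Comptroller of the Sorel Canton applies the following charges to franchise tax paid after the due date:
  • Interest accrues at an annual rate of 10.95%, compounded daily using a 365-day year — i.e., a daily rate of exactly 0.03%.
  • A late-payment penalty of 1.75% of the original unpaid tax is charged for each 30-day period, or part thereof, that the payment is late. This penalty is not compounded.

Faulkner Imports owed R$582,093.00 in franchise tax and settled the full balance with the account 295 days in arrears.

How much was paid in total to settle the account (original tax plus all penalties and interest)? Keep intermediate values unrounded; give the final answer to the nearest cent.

R$737,814.38

Penalty periods: ⌈295/30⌉ = 10; penalty = 10 × 1.75% × R$582,093.00 = R$101,866.28…
Interest: R$582,093.00 × ((1 + 0.0003)^295 − 1) = R$582,093.00 × 0.09251975… = R$53,855.1001…
Total = R$582,093.00 + R$101,866.2750 + R$53,855.1001… = R$737,814.38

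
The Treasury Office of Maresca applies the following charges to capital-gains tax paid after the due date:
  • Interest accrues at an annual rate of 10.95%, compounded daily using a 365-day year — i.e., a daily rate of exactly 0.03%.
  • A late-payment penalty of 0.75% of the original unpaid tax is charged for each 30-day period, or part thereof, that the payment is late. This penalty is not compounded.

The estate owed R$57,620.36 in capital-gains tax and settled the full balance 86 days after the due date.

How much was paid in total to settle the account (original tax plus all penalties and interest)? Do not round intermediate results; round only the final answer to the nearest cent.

Penalty periods: ⌈86/30⌉ = 3; penalty = 3 × 0.75% × R$57,620.36 = R$1,296.46…
Interest: R$57,620.36 × ((1 + 0.0003)^86 − 1) = R$57,620.36 × 0.02613173… = R$1,505.7197…
Total = R$57,620.36 + R$1,296.4581 + R$1,505.7197… = R$60,422.54

R$60,422.54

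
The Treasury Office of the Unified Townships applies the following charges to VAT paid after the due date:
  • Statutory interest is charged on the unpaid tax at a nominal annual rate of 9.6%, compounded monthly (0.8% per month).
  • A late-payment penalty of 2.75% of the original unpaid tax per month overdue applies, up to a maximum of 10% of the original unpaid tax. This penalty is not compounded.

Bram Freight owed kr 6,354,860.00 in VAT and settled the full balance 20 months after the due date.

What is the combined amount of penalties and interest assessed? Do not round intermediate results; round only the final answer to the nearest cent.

Penalty (uncapped): 20 × 2.75% × kr 6,354,860.00 = kr 3,495,173.00; cap = 10% × kr 6,354,860.00 = kr 635,486.00 → penalty = kr 635,486.00
Interest: kr 6,354,860.00 × ((1 + 0.008)^20 − 1) = kr 6,354,860.00 × 0.1727640… = kr 1,097,891.3094…
Penalties + interest = kr 635,486.0000 + kr 1,097,891.3094… = kr 1,733,377.31

kr 1,733,377.31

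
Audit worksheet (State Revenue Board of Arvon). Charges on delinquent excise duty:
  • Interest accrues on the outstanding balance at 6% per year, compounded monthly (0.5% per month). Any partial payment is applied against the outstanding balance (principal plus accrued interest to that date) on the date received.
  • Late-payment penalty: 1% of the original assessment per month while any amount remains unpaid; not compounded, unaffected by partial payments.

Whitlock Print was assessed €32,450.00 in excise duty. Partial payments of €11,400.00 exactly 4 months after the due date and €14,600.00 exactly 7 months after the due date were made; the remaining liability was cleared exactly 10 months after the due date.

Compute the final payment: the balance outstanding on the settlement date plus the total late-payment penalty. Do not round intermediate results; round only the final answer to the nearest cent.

€10,788.10

Balance at month 4: €32,450.0000 × (1 + 0.005)^4 = €33,103.8837…
After €11,400.00 payment: €33,103.8837… − €11,400.00 = €21,703.8837…
Balance at month 7: €21,703.8837… × (1 + 0.005)^3 = €22,031.0725…
After €14,600.00 payment: €22,031.0725… − €14,600.00 = €7,431.0725…
Balance at month 10: €7,431.0725… × (1 + 0.005)^3 = €7,543.0969…
Penalty: 10 × 1% × €32,450.00 = €3,245.00
Final settlement = outstanding balance + penalty = €7,543.0969… + €3,245.00 = €10,788.10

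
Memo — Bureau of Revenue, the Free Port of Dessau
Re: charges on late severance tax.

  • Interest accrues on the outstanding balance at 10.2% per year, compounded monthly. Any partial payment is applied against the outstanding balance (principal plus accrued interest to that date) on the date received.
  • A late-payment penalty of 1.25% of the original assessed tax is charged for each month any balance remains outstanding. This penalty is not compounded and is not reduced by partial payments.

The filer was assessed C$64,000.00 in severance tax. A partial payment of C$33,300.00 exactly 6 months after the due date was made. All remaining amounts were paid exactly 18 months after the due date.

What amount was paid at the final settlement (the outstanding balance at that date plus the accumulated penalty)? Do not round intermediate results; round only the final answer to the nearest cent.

C$52,072.61

Monthly rate = 10.2% ÷ 12 = 0.85%
Balance at month 6: C$64,000.0000 × (1 + 0.0085)^6 = C$67,334.1511…
After C$33,300.00 payment: C$67,334.1511… − C$33,300.00 = C$34,034.1511…
Balance at month 18: C$34,034.1511… × (1 + 0.0085)^12 = C$37,672.6138…
Penalty: 18 × 1.25% × C$64,000.00 = C$14,400.00
Final settlement = outstanding balance + penalty = C$37,672.6138… + C$14,400.00 = C$52,072.61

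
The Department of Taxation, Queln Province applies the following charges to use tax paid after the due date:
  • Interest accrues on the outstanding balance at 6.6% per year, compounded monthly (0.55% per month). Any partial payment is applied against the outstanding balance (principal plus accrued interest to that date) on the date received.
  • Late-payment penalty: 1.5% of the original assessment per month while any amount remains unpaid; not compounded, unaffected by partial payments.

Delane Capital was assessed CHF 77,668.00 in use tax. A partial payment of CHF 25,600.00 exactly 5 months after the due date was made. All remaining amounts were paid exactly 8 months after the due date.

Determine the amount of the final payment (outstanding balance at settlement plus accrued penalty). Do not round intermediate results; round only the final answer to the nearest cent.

CHF 64,447.34

Balance at month 5: CHF 77,668.0000 × (1 + 0.0055)^5 = CHF 79,827.4941…
After CHF 25,600.00 payment: CHF 79,827.4941… − CHF 25,600.00 = CHF 54,227.4941…
Balance at month 8: CHF 54,227.4941… × (1 + 0.0055)^3 = CHF 55,127.1780…
Penalty: 8 × 1.5% × CHF 77,668.00 = CHF 9,320.16
Final settlement = outstanding balance + penalty = CHF 55,127.1780… + CHF 9,320.16 = CHF 64,447.34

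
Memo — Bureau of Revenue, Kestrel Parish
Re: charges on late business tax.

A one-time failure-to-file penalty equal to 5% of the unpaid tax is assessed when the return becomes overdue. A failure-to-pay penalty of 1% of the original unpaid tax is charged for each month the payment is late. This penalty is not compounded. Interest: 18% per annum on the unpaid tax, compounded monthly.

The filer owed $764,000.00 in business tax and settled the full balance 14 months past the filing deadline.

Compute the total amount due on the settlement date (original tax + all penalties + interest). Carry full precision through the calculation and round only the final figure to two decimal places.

Failure-to-file penalty: 5% × $764,000.00 = $38,200.00
Failure-to-pay penalty: 14 × 1% × $764,000.00 = $106,960.00
Interest (18%/yr ÷ 12 = 1.5%/month): $764,000.00 × ((1 + 0.015)^14 − 1) = $177,061.3783…
Total = $764,000.00 + $145,160.0000 + $177,061.3783… = $1,086,221.38

$1,086,221.38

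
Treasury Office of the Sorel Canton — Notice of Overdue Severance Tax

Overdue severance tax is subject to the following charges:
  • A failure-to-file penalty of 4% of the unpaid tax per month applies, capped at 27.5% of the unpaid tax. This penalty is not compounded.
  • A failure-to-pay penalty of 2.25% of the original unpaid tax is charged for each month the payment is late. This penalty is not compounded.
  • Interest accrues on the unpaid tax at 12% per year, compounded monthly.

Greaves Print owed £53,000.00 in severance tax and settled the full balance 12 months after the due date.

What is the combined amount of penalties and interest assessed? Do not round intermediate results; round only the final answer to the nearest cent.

Failure-to-file: 12 × 4% × £53,000.00 = £25,440.00, capped at 27.5% × £53,000.00 = £14,575.00
Failure-to-pay penalty = 2.25% × £53,000.00 × 12 mo = £14,310.00
Interest (12%/yr ÷ 12 = 1%/month): £53,000.00 × ((1 + 0.01)^12 − 1) = £6,721.7266…
Penalties + interest = £28,885.0000 + £6,721.7266… = £35,606.73

£35,606.73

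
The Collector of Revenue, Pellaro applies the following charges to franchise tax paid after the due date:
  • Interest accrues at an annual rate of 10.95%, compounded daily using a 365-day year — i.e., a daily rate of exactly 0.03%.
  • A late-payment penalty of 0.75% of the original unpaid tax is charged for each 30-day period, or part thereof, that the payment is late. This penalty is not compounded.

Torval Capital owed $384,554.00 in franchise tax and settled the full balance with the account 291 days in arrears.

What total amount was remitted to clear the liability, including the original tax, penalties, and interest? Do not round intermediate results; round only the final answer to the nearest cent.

$448,470.61

Penalty periods: ⌈291/30⌉ = 10; penalty = 10 × 0.75% × $384,554.00 = $28,841.55
Interest: $384,554.00 × ((1 + 0.0003)^291 − 1) = $384,554.00 × 0.09120971… = $35,075.0593…
Total = $384,554.00 + $28,841.5500 + $35,075.0593… = $448,470.61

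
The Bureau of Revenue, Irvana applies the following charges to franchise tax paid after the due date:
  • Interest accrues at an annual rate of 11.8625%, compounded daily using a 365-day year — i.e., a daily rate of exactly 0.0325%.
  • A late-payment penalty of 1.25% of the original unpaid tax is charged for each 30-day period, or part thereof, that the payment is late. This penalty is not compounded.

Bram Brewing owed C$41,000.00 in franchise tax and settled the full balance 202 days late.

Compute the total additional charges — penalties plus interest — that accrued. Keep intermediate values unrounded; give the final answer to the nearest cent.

Penalty periods: ⌈202/30⌉ = 7; penalty = 7 × 1.25% × C$41,000.00 = C$3,587.50
Interest: C$41,000.00 × ((1 + 0.000325)^202 − 1) = C$41,000.00 × 0.06784151… = C$2,781.5021…
Penalties + interest = C$3,587.5000 + C$2,781.5021… = C$6,369.00

C$6,369.00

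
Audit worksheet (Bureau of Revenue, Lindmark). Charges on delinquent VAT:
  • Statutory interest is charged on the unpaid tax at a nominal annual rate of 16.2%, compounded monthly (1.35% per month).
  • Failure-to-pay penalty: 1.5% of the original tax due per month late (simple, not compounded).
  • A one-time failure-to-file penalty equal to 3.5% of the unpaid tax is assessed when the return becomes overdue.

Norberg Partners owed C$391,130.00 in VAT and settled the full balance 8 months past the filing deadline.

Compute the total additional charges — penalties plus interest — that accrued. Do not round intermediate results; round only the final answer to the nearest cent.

C$104,917.94

Failure-to-file penalty: 3.5% × C$391,130.00 = C$13,689.55
Failure-to-pay penalty = 1.5% × C$391,130.00 × 8 mo = C$46,935.60
Interest: C$391,130.00 × ((1 + 0.0135)^8 − 1) = C$391,130.00 × 0.1132431… = C$44,292.7860…
Penalties + interest = C$60,625.1500 + C$44,292.7860… = C$104,917.94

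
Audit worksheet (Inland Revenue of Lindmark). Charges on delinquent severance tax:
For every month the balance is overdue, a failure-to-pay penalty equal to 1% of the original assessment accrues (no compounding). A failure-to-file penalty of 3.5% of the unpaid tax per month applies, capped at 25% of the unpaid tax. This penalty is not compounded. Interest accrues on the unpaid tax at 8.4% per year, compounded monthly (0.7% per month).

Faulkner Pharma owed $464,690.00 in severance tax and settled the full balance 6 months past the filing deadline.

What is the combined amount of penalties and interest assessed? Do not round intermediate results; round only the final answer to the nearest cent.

Failure-to-file: 6 × 3.5% × $464,690.00 = $97,584.90 (under the 25% cap)
Failure-to-pay penalty: 6 × 1% × $464,690.00 = $27,881.40
Interest: $464,690.00 × ((1 + 0.007)^6 − 1) = $464,690.00 × 0.0427419… = $19,861.7317…
Penalties + interest = $125,466.3000 + $19,861.7317… = $145,328.03

$145,328.03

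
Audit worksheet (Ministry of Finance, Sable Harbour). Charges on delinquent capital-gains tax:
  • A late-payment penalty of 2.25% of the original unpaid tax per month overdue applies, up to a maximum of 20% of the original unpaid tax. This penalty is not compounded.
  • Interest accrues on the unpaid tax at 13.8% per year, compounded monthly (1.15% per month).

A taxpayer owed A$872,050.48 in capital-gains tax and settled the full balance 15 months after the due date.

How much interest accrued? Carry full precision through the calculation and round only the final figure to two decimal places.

Interest: A$872,050.48 × ((1 + 0.0115)^15 − 1) = A$872,050.48 × 0.1871027… = A$163,163.0323…

A$163,163.03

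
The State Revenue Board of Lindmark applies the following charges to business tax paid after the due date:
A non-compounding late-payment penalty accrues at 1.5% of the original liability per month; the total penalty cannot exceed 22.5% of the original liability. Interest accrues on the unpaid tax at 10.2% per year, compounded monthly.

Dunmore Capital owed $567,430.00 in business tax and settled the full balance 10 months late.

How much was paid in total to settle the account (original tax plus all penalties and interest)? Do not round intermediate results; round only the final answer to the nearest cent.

Penalty: 10 × 1.5% × $567,430.00 = $85,114.50 (below the 22.5% cap of $127,671.75)
Interest (10.2%/yr ÷ 12 = 0.85%/month): $567,430.00 × ((1 + 0.0085)^10 − 1) = $50,118.8520…
Total = $567,430.00 + $85,114.5000 + $50,118.8520… = $702,663.35

$702,663.35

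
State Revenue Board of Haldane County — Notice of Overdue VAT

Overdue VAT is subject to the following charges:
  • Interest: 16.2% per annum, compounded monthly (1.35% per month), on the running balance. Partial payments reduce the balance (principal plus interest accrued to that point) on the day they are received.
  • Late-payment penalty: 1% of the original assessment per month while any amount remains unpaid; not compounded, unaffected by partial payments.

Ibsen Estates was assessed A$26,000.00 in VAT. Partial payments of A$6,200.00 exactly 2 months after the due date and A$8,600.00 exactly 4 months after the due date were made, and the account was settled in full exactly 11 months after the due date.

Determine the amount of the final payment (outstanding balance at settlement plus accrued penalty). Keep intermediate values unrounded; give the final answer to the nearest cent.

Balance at month 2: A$26,000.0000 × (1 + 0.0135)^2 = A$26,706.7385
After A$6,200.00 payment: A$26,706.7385 − A$6,200.00 = A$20,506.7385
Balance at month 4: A$20,506.7385 × (1 + 0.0135)^2 = A$21,064.1578…
After A$8,600.00 payment: A$21,064.1578… − A$8,600.00 = A$12,464.1578…
Balance at month 11: A$12,464.1578… × (1 + 0.0135)^7 = A$13,690.8121…
Penalty: 11 × 1% × A$26,000.00 = A$2,860.00
Final settlement = outstanding balance + penalty = A$13,690.8121… + A$2,860.00 = A$16,550.81

A$16,550.81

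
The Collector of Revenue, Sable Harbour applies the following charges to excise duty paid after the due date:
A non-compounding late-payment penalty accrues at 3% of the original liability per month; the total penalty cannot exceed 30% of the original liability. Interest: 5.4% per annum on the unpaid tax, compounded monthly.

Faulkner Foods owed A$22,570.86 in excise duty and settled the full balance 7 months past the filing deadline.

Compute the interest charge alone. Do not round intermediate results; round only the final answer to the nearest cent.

A$720.65

Interest (5.4%/yr ÷ 12 = 0.45%/month): A$22,570.86 × ((1 + 0.0045)^7 − 1) = A$720.6527…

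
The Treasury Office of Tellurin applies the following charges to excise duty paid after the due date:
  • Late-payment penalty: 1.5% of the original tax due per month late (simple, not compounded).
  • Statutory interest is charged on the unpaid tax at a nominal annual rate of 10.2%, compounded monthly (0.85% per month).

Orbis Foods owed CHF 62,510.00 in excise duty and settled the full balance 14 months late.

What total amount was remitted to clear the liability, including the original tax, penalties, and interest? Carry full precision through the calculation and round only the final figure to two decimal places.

CHF 83,501.08

Late-payment penalty = 1.5% × CHF 62,510.00 × 14 mo = CHF 13,127.10
Interest: CHF 62,510.00 × ((1 + 0.0085)^14 − 1) = CHF 62,510.00 × 0.1258036… = CHF 7,863.9835…
Total = CHF 62,510.00 + CHF 13,127.1000 + CHF 7,863.9835… = CHF 83,501.08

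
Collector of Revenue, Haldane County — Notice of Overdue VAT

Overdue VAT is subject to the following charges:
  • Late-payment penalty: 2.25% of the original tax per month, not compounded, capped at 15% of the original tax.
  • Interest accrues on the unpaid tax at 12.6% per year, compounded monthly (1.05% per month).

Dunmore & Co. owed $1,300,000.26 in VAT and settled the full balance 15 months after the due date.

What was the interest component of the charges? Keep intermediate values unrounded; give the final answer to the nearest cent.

$220,505.98

Interest: $1,300,000.26 × ((1 + 0.0105)^15 − 1) = $1,300,000.26 × 0.1696200… = $220,505.9805…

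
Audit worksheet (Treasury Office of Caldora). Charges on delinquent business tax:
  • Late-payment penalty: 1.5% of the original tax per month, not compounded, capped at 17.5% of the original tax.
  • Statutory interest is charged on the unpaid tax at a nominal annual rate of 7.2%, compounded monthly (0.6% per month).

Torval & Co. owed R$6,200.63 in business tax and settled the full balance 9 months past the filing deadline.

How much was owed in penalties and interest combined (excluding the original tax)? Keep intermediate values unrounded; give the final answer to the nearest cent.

Penalty: 9 × 1.5% × R$6,200.63 = R$837.09… (below the 17.5% cap of R$1,085.11…)
Interest: R$6,200.63 × ((1 + 0.006)^9 − 1) = R$6,200.63 × 0.0553143… = R$342.9836…
Penalties + interest = R$837.0851… + R$342.9836… = R$1,180.07

R$1,180.07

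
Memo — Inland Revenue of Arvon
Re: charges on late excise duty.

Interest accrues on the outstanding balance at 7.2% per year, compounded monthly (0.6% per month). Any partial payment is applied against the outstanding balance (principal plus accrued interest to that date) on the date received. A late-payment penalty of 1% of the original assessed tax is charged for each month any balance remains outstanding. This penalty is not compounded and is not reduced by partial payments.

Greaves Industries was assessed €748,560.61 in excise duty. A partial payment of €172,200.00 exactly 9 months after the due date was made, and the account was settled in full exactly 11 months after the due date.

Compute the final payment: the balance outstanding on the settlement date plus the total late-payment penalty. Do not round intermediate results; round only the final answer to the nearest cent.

Balance at month 9: €748,560.6100 × (1 + 0.006)^9 = €789,966.7223…
After €172,200.00 payment: €789,966.7223… − €172,200.00 = €617,766.7223…
Balance at month 11: €617,766.7223… × (1 + 0.006)^2 = €625,202.1626…
Penalty: 11 × 1% × €748,560.61 = €82,341.67…
Final settlement = outstanding balance + penalty = €625,202.1626… + €82,341.67… = €707,543.83

€707,543.83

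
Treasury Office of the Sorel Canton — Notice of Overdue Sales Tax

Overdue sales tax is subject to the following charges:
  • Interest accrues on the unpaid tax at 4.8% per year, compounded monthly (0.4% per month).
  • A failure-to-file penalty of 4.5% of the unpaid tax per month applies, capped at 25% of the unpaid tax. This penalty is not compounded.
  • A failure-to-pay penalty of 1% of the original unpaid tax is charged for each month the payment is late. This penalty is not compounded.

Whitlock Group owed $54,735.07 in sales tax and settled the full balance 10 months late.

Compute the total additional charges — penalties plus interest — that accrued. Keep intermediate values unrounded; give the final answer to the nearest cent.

$21,386.51

Failure-to-file: 10 × 4.5% × $54,735.07 = $24,630.78…, capped at 25% × $54,735.07 = $13,683.77…
Failure-to-pay penalty: 10 × 1% × $54,735.07 = $5,473.51…
Interest: $54,735.07 × ((1 + 0.004)^10 − 1) = $54,735.07 × 0.0407277… = $2,229.2354…
Penalties + interest = $19,157.2745 + $2,229.2354… = $21,386.51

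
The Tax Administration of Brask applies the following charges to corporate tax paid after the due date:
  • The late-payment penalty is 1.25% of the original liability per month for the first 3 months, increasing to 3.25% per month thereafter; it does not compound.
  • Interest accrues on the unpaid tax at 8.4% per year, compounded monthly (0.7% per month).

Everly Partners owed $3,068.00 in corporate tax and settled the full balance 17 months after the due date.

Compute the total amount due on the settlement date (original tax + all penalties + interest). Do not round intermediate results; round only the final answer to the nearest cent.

$4,965.26

Penalty, months 1–3: 3 × 1.25% × $3,068.00 = $115.05
Penalty, months 4–17: 14 × 3.25% × $3,068.00 = $1,395.94
Interest: $3,068.00 × ((1 + 0.007)^17 − 1) = $3,068.00 × 0.1259031… = $386.2706…
Total = $3,068.00 + $1,510.9900 + $386.2706… = $4,965.26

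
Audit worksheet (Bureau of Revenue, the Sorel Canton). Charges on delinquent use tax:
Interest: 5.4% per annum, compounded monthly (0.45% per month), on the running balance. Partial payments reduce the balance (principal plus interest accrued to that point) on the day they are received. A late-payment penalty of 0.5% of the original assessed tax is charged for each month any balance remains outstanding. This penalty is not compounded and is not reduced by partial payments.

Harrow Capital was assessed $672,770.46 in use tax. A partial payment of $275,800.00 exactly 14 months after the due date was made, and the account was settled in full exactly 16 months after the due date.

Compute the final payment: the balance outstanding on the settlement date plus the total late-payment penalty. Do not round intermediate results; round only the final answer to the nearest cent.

Balance at month 14: $672,770.4600 × (1 + 0.0045)^14 = $716,417.3409…
After $275,800.00 payment: $716,417.3409… − $275,800.00 = $440,617.3409…
Balance at month 16: $440,617.3409… × (1 + 0.0045)^2 = $444,591.8194…
Penalty: 16 × 0.5% × $672,770.46 = $53,821.64…
Final settlement = outstanding balance + penalty = $444,591.8194… + $53,821.64… = $498,413.46

$498,413.46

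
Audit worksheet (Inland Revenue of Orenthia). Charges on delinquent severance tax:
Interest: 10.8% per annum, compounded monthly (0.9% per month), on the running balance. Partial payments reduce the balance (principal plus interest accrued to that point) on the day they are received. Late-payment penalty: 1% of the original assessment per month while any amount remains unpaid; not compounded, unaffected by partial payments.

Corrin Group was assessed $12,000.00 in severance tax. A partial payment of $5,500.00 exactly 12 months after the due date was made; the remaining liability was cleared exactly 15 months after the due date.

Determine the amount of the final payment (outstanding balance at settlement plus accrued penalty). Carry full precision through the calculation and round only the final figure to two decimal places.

Balance at month 12: $12,000.0000 × (1 + 0.009)^12 = $13,362.1161…
After $5,500.00 payment: $13,362.1161… − $5,500.00 = $7,862.1161…
Balance at month 15: $7,862.1161… × (1 + 0.009)^3 = $8,076.3095…
Penalty: 15 × 1% × $12,000.00 = $1,800.00
Final settlement = outstanding balance + penalty = $8,076.3095… + $1,800.00 = $9,876.31

$9,876.31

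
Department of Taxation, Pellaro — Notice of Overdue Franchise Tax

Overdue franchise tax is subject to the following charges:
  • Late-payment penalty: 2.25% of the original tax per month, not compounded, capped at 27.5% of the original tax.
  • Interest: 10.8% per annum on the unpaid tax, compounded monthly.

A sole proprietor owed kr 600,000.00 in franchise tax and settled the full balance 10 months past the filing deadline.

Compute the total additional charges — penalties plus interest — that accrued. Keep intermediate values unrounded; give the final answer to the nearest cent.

kr 191,240.32

Penalty: 10 × 2.25% × kr 600,000.00 = kr 135,000.00 (below the 27.5% cap of kr 165,000.00)
Interest (10.8%/yr ÷ 12 = 0.9%/month): kr 600,000.00 × ((1 + 0.009)^10 − 1) = kr 56,240.3237…
Penalties + interest = kr 135,000.0000 + kr 56,240.3237… = kr 191,240.32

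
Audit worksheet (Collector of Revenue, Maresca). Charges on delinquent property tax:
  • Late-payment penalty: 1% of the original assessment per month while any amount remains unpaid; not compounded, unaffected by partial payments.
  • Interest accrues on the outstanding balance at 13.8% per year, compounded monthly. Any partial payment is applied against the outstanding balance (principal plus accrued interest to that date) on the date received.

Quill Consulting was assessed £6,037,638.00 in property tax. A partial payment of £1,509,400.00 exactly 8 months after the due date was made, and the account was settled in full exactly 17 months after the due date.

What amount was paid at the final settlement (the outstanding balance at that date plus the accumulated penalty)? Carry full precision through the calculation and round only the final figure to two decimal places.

Monthly rate = 13.8% ÷ 12 = 1.15%
Balance at month 8: £6,037,638.0000 × (1 + 0.0115)^8 = £6,615,979.7494…
After £1,509,400.00 payment: £6,615,979.7494… − £1,509,400.00 = £5,106,579.7494…
Balance at month 17: £5,106,579.7494… × (1 + 0.0115)^9 = £5,660,086.9471…
Penalty: 17 × 1% × £6,037,638.00 = £1,026,398.46
Final settlement = outstanding balance + penalty = £5,660,086.9471… + £1,026,398.46 = £6,686,485.41

£6,686,485.41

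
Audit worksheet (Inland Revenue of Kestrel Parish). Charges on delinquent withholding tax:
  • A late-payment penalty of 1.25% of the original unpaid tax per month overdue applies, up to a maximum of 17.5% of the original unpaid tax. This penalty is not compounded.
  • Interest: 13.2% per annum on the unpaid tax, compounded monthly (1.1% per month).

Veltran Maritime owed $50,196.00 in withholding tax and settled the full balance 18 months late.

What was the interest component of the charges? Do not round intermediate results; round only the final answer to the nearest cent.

Interest: $50,196.00 × ((1 + 0.011)^18 − 1) = $50,196.00 × 0.2176453… = $10,924.9240…

$10,924.92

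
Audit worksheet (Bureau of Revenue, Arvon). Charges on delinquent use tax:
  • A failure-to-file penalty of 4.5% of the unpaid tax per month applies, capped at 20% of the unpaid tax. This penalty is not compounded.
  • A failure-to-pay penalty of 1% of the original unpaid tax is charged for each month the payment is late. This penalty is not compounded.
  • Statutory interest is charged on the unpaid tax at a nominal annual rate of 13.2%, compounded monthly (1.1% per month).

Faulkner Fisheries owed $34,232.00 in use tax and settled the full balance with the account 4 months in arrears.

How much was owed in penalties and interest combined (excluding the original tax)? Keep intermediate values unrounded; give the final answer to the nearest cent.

Failure-to-file: 4 × 4.5% × $34,232.00 = $6,161.76 (under the 20% cap)
Failure-to-pay penalty = 1% × $34,232.00 × 4 mo = $1,369.28
Interest: $34,232.00 × ((1 + 0.011)^4 − 1) = $34,232.00 × 0.0447313… = $1,531.2432…
Penalties + interest = $7,531.0400 + $1,531.2432… = $9,062.28

$9,062.28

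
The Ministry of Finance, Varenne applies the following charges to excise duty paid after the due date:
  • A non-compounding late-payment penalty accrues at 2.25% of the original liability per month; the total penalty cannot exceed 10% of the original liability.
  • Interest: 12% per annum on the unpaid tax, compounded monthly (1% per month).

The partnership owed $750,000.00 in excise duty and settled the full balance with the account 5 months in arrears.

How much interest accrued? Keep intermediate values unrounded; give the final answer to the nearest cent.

$38,257.54

Interest: $750,000.00 × ((1 + 0.01)^5 − 1) = $750,000.00 × 0.0510101… = $38,257.5376…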